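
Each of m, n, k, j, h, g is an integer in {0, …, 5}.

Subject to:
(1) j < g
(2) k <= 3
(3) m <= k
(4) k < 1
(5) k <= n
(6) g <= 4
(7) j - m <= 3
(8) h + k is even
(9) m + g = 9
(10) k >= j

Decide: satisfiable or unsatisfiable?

From constraints 2 and 3: m ≤ k ≤ 3. From constraint 6: g ≤ 4. Hence m + g ≤ 7. But constraint 9 requires m + g = 9, and 9 > 7. Contradiction.

Unsatisfiable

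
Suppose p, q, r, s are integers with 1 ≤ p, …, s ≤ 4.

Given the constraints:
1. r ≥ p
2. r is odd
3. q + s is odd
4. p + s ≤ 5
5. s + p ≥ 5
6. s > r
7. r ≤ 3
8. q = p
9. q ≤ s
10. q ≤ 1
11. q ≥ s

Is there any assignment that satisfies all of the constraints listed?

Unsatisfiable

From constraints 10 and 11: s ≤ q ≤ 1. From constraints 1 and 7: p ≤ r ≤ 3. Hence s + p ≤ 4. But constraint 5 requires s + p ≥ 5, and 5 > 4. Contradiction.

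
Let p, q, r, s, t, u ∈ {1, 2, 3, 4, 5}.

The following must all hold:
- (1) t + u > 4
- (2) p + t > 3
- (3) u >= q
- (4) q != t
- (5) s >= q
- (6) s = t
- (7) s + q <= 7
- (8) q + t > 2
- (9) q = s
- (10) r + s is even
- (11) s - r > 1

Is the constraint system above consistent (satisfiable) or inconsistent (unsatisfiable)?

From constraints 6 and 9, q = s = t, so q = t. But constraint 4 says q ≠ t. Contradiction.

Unsatisfiable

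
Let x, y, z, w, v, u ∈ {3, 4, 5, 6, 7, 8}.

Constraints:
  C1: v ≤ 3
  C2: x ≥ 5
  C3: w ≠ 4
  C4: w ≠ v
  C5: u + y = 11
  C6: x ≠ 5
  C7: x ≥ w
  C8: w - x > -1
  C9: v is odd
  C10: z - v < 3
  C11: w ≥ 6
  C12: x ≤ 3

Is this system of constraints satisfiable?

Unsatisfiable

From constraints 7 and 11: x ≥ w and w ≥ 6, so x ≥ 6. From constraint 12: x ≤ 3. But 3 < 6, so no value of x works.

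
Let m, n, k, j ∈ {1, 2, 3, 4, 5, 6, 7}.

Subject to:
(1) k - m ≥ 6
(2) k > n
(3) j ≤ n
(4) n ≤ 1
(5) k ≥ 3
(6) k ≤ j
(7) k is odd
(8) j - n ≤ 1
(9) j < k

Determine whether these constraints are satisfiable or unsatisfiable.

From constraints 5 and 6: j ≥ k and k ≥ 3, so j ≥ 3. From constraints 3 and 4: j ≤ n and n ≤ 1, so j ≤ 1. But 1 < 3, so no value of j works.

Unsatisfiable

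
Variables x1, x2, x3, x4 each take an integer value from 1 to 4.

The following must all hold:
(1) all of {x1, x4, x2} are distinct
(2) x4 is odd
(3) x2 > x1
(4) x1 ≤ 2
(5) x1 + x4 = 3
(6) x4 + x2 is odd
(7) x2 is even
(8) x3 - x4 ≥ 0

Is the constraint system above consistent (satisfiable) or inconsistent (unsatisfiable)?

Satisfiable

Setting (x1, x2, x3, x4) = (2, 4, 1, 1) satisfies everything: constraint 1: values 2, 1, 4 are distinct; constraint 5: x1 + x4 = 3; constraint 8: x3 - x4 = 0, and the others follow.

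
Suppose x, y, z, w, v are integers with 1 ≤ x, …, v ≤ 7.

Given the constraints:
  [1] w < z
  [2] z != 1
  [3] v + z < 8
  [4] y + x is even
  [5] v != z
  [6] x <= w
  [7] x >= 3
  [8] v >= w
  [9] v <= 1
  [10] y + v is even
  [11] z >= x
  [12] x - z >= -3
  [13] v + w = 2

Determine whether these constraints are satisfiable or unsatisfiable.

From constraints 6 and 7: w ≥ x and x ≥ 3, so w ≥ 3. From constraints 8 and 9: w ≤ v and v ≤ 1, so w ≤ 1. But 1 < 3, so no value of w works.

Unsatisfiable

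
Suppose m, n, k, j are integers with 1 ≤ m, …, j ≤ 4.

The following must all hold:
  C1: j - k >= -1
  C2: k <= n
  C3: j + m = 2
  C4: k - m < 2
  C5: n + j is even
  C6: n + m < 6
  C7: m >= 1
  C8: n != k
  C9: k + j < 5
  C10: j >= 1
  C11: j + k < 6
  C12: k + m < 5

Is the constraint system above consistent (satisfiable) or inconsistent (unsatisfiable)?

Try m = 1, n = 3, k = 2, j = 1.
Check constraint 1: j - k = -1; constraint 3: j + m = 2; constraint 4: k - m = 1. The remaining constraints are straightforward to verify.

Satisfiable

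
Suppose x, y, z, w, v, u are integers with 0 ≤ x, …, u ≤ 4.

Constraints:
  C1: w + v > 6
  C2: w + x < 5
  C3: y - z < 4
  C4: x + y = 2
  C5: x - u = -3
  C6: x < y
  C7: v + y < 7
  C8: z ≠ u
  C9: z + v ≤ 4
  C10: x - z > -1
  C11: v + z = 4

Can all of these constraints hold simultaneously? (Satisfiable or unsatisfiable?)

Satisfiable

One satisfying assignment is x = 0, y = 2, z = 0, w = 4, v = 4, u = 3.
For the less obvious constraints — constraint 1: w + v = 8; constraint 2: w + x = 4; constraint 3: y - z = 2 — and the others hold by inspection.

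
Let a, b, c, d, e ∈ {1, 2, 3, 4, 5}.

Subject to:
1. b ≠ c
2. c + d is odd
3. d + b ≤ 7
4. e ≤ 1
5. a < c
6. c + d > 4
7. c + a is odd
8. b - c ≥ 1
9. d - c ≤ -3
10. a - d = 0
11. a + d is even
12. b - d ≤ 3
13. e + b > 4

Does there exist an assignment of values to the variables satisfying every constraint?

Constraints 8, 9, and 12 give d − b ≥ -3, b − c ≥ 1, c − d ≥ 3.
Adding all 3 inequalities: the left sides telescope to 0, and the right sides sum to (-3) + 1 + 3 = 1. So 0 ≥ 1, which is false.

Unsatisfiable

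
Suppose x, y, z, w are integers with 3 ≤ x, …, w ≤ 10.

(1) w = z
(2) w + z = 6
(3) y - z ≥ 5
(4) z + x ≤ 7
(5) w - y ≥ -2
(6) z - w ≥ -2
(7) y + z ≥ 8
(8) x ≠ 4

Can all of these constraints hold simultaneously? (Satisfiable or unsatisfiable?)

Constraints 3, 5, and 6 give z − w ≥ -2, w − y ≥ -2, y − z ≥ 5.
Adding all 3 inequalities: the left sides telescope to 0, and the right sides sum to (-2) + (-2) + 5 = 1. So 0 ≥ 1, which is false.

Unsatisfiable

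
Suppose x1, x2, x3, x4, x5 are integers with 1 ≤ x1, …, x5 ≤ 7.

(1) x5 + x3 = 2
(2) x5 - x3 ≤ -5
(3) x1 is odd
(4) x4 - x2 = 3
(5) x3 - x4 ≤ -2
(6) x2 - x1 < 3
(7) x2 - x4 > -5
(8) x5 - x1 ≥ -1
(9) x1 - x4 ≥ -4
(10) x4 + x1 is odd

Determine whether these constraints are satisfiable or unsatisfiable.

Unsatisfiable

Constraints 2, 5, 8, and 9 give x5 − x1 ≥ -1, x1 − x4 ≥ -4, x4 − x3 ≥ 2, x3 − x5 ≥ 5.
Adding all 4 inequalities: the left sides telescope to 0, and the right sides sum to (-1) + (-4) + 2 + 5 = 2. So 0 ≥ 2, which is false.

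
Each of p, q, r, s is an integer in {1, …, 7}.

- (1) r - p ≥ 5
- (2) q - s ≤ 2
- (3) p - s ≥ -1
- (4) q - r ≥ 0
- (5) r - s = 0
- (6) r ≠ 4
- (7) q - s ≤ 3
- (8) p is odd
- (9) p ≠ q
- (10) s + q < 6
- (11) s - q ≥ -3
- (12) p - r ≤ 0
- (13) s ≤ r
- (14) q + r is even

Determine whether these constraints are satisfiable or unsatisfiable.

Unsatisfiable

Constraints 1, 2, 3, and 4 give s − q ≥ -2, q − r ≥ 0, r − p ≥ 5, p − s ≥ -1.
Adding all 4 inequalities: the left sides telescope to 0, and the right sides sum to (-2) + 0 + 5 + (-1) = 2. So 0 ≥ 2, which is false.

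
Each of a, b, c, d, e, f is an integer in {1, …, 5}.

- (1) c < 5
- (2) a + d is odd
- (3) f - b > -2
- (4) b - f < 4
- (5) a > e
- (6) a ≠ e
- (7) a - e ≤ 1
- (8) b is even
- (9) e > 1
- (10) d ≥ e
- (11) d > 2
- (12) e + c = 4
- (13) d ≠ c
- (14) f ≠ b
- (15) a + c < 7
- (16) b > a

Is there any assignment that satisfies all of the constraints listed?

Satisfiable

The assignment a = 3, b = 4, c = 2, d = 4, e = 2, f = 3 works:
  constraint 3 holds since f - b = -1.
  constraint 4 holds since b - f = 1.
  constraint 7 holds since a - e = 1.
The rest check out directly.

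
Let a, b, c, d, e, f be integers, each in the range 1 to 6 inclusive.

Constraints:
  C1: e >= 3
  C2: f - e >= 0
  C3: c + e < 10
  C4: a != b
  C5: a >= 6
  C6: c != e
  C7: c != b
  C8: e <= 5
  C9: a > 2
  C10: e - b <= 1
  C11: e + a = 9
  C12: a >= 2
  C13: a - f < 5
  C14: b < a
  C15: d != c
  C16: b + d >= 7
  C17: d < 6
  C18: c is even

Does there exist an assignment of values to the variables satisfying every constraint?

Setting (a, b, c, d, e, f) = (6, 2, 6, 5, 3, 3) satisfies everything: constraint 2: f - e = 0; constraint 3: c + e = 9; constraint 10: e - b = 1, and the others follow.

Satisfiable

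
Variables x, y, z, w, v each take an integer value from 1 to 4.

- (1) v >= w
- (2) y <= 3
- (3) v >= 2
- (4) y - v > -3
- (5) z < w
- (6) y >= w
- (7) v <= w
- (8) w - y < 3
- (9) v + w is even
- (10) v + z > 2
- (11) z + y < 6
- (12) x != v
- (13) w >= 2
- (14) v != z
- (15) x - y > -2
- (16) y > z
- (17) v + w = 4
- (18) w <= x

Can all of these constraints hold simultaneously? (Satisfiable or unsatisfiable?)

Take x = 3, y = 2, z = 1, w = 2, v = 2. Then constraint 4: y - v = 0; constraint 8: w - y = 0; constraint 10: v + z = 3, and every other listed constraint is also met.

Satisfiable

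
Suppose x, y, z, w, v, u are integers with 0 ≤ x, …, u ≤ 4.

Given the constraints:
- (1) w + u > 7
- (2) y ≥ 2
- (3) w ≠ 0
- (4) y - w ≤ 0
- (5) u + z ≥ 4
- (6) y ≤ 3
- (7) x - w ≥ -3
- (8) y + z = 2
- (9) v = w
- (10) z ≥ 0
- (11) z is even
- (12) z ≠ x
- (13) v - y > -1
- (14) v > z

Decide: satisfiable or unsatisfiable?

Take x = 3, y = 2, z = 0, w = 4, v = 4, u = 4. Then constraint 1: w + u = 8; constraint 4: y - w = -2, and every other listed constraint is also met.

Satisfiable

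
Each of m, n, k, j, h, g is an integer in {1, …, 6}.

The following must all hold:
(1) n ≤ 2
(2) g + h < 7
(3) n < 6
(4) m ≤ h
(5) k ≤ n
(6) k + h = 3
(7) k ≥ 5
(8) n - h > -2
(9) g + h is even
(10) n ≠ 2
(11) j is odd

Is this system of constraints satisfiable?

From constraint 7: k ≥ 5. From constraints 1 and 5: k ≤ n and n ≤ 2, so k ≤ 2. But 2 < 5, so no value of k works.

Unsatisfiable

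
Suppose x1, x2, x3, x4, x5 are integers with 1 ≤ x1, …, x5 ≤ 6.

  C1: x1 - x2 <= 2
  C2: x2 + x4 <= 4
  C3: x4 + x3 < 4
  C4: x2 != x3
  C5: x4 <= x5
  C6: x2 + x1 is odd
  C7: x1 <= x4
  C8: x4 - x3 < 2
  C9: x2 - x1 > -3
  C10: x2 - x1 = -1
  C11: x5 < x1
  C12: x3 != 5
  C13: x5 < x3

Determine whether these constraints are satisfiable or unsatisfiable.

Constraints 5, 7, and 11 give x5 < x1, x1 ≤ x4, x4 ≤ x5. Chaining: x5 < x1 ≤ x4 ≤ x5, which forces x5 < x5 — impossible.

Unsatisfiable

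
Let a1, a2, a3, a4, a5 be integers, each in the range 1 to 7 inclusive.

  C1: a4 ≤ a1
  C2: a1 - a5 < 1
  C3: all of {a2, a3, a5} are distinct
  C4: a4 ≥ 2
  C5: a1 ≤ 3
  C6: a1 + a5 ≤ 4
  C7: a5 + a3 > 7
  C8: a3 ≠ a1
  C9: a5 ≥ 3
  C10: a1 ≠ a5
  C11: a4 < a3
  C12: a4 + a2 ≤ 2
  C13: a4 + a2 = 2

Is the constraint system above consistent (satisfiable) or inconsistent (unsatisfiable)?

From constraints 1 and 4: a1 ≥ a4 ≥ 2. From constraint 9: a5 ≥ 3. Hence a1 + a5 ≥ 5. But constraint 6 requires a1 + a5 ≤ 4, and 4 < 5. Contradiction.

Unsatisfiable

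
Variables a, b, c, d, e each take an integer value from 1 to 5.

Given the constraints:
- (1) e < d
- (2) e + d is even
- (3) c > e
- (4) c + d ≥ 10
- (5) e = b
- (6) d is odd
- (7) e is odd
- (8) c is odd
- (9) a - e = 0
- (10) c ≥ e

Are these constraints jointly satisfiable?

Satisfiable

Setting (a, b, c, d, e) = (3, 3, 5, 5, 3) satisfies everything: constraint 4: c + d = 10; constraint 9: a - e = 0, and the others follow.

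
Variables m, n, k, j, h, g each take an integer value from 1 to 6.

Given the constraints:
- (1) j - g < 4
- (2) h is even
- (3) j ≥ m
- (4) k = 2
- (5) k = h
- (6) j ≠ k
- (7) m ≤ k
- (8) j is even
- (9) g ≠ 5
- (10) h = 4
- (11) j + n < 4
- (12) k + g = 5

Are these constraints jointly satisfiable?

Unsatisfiable

Constraint 4 fixes k = 2 and constraint 10 fixes h = 4, but constraint 5 requires k = h. Since 2 ≠ 4, contradiction.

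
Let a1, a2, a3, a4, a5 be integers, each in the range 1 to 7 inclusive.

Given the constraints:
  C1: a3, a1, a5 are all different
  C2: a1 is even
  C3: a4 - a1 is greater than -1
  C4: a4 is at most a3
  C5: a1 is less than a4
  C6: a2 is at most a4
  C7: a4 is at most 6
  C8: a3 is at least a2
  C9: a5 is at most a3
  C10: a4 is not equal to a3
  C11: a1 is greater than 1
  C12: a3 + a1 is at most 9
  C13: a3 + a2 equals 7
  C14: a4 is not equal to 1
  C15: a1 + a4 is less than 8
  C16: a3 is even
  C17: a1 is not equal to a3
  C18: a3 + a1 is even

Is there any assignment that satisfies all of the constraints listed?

Satisfiable

Try a1 = 2, a2 = 1, a3 = 6, a4 = 3, a5 = 4.
Check constraint 3: a4 - a1 = 1; constraint 12: a3 + a1 = 8; constraint 13: a3 + a2 = 7. The remaining constraints are straightforward to verify.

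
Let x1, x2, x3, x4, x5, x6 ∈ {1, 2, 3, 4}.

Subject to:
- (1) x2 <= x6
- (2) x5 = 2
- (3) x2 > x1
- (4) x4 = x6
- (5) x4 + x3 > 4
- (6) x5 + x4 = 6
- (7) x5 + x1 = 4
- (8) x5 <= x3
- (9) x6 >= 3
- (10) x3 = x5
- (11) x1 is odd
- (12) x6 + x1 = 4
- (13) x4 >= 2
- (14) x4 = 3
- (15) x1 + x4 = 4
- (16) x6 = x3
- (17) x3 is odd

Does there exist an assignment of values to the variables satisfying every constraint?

Unsatisfiable

Constraint 14 fixes x4 = 3 and constraint 2 fixes x5 = 2. Constraints 4, 10, and 16 give x4 = x6 = x3 = x5, so x4 = x5. But 3 ≠ 2 — contradiction.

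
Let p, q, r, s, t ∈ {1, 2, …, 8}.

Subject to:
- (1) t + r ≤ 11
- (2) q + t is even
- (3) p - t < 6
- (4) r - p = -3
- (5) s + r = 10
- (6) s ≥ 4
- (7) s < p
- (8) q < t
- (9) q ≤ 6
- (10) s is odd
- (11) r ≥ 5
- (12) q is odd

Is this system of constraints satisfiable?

Satisfiable

Try p = 8, q = 1, r = 5, s = 5, t = 3.
Check constraint 1: t + r = 8; constraint 3: p - t = 5; constraint 4: r - p = -3. The remaining constraints are straightforward to verify.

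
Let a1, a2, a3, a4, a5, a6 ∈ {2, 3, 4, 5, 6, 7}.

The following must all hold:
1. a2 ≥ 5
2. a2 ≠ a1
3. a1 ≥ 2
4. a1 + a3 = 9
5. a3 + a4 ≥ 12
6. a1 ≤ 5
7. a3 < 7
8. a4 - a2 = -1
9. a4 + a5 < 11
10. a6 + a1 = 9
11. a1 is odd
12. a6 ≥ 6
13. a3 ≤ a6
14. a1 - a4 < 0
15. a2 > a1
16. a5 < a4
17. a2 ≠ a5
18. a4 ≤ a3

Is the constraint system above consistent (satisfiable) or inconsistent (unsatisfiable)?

One satisfying assignment is a1 = 3, a2 = 7, a3 = 6, a4 = 6, a5 = 2, a6 = 6.
For the less obvious constraints — constraint 4: a1 + a3 = 9; constraint 5: a3 + a4 = 12 — and the others hold by inspection.

Satisfiable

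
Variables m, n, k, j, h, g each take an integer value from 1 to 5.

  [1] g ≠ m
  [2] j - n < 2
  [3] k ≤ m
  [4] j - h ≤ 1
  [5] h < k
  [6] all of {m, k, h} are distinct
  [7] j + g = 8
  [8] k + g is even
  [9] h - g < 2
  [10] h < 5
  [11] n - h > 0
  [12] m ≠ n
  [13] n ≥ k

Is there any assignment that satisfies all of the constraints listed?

Take m = 5, n = 4, k = 4, j = 4, h = 3, g = 4. Then constraint 2: j - n = 0; constraint 4: j - h = 1, and every other listed constraint is also met.

Satisfiable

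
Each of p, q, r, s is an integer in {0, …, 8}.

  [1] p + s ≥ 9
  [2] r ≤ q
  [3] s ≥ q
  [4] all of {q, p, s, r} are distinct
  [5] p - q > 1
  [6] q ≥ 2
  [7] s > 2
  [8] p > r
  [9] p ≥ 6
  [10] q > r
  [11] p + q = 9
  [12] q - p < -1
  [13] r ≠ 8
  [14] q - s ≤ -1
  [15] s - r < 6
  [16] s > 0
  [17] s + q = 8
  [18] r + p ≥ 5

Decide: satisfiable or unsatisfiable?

Satisfiable

Try p = 6, q = 3, r = 0, s = 5.
Check constraint 1: p + s = 11; constraint 5: p - q = 3. The remaining constraints are straightforward to verify.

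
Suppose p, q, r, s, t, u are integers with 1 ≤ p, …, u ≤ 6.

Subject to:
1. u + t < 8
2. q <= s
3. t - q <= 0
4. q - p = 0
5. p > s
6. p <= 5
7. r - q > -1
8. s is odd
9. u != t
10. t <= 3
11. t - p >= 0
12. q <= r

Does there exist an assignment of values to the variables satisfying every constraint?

Unsatisfiable

Constraints 2, 3, 5, and 11 give q ≤ s, s < p, p ≤ t, t ≤ q. Chaining: q ≤ s < p ≤ t ≤ q, which forces q < q — impossible.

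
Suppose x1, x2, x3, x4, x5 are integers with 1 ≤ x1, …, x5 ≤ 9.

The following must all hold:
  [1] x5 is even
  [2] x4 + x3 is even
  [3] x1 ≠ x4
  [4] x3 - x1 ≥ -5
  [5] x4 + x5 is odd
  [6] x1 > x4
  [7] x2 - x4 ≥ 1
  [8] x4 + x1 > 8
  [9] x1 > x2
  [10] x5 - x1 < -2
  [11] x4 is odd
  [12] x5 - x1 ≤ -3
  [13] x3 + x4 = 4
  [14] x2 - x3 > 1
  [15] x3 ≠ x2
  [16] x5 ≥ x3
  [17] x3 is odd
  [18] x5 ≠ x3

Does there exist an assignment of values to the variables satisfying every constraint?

Satisfiable

Try x1 = 8, x2 = 5, x3 = 3, x4 = 1, x5 = 4.
Check constraint 4: x3 - x1 = -5; constraint 7: x2 - x4 = 4; constraint 8: x4 + x1 = 9. The remaining constraints are straightforward to verify.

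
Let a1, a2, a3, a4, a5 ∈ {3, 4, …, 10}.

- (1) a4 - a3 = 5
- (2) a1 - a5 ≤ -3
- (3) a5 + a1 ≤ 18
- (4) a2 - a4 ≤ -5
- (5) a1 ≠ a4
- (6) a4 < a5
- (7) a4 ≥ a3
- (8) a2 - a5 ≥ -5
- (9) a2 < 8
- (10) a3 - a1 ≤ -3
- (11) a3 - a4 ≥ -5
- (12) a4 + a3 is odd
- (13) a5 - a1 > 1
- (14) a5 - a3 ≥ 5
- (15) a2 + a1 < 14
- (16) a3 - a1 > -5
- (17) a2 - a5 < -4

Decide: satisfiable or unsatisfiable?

Constraints 2, 4, 8, 10, and 11 give a2 − a5 ≥ -5, a5 − a1 ≥ 3, a1 − a3 ≥ 3, a3 − a4 ≥ -5, a4 − a2 ≥ 5.
Adding all 5 inequalities: the left sides telescope to 0, and the right sides sum to (-5) + 3 + 3 + (-5) + 5 = 1. So 0 ≥ 1, which is false.

Unsatisfiable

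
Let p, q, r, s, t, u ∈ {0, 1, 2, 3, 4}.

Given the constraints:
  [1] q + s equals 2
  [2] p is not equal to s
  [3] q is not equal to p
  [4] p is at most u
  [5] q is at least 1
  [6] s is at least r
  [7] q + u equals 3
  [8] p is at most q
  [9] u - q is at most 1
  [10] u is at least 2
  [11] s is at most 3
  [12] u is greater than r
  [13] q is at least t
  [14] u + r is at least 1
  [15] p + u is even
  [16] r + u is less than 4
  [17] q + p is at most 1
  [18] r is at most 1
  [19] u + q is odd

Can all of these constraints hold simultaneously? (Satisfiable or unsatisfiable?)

Take p = 0, q = 1, r = 0, s = 1, t = 0, u = 2. Then constraint 1: q + s = 2; constraint 7: q + u = 3, and every other listed constraint is also met.

Satisfiable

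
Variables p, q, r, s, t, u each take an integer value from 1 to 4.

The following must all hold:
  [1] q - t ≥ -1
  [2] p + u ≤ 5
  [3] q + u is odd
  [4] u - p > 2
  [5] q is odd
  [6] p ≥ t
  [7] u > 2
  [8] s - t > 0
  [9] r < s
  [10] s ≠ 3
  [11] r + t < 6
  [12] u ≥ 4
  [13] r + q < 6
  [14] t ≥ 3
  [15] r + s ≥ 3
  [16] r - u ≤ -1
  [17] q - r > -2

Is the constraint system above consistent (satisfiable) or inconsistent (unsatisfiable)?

Unsatisfiable

From constraints 6 and 14: p ≥ t ≥ 3. From constraint 12: u ≥ 4. Hence p + u ≥ 7. But constraint 2 requires p + u ≤ 5, and 5 < 7. Contradiction.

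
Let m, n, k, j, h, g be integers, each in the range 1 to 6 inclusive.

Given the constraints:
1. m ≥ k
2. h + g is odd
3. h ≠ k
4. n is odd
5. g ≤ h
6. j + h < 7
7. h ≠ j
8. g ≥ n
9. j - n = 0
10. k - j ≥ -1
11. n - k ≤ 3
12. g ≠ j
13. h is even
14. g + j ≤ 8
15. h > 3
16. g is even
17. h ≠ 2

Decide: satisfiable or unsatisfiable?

Constraint 13 makes h even and constraint 16 makes g even, so h + g must be even. Constraint 2 says h + g is odd — contradiction.

Unsatisfiable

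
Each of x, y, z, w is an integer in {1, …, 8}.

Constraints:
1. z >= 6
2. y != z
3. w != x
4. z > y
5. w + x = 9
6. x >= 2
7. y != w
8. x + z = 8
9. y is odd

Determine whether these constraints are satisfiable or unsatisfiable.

Satisfiable

The assignment x = 2, y = 3, z = 6, w = 7 works:
  constraint 5 holds since w + x = 9.
  constraint 8 holds since x + z = 8.
The rest check out directly.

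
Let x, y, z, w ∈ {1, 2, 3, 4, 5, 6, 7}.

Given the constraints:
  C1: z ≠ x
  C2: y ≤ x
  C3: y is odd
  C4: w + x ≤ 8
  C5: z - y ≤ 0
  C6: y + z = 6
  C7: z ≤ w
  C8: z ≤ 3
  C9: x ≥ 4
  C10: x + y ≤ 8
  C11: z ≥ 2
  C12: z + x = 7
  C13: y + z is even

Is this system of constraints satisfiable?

The assignment x = 4, y = 3, z = 3, w = 4 works:
  constraint 4 holds since w + x = 8.
  constraint 5 holds since z - y = 0.
  constraint 6 holds since y + z = 6.
The rest check out directly.

Satisfiable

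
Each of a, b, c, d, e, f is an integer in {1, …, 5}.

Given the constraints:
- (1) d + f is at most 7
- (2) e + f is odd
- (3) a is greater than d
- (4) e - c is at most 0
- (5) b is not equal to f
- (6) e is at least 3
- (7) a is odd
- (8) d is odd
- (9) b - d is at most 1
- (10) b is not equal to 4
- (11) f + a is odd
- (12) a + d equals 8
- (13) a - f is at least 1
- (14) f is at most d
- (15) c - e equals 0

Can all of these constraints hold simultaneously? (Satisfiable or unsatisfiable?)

Setting (a, b, c, d, e, f) = (5, 1, 5, 3, 5, 2) satisfies everything: constraint 1: d + f = 5; constraint 4: e - c = 0; constraint 9: b - d = -2, and the others follow.

Satisfiable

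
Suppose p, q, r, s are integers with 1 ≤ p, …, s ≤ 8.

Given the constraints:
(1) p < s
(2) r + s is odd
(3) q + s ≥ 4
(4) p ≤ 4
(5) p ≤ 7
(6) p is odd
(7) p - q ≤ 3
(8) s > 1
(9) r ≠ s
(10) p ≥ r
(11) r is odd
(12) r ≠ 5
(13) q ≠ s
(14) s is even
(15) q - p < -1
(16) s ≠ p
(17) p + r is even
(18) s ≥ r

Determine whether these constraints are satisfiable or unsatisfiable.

Satisfiable

Try p = 3, q = 1, r = 1, s = 4.
Check constraint 3: q + s = 5; constraint 7: p - q = 2; constraint 15: q - p = -2. The remaining constraints are straightforward to verify.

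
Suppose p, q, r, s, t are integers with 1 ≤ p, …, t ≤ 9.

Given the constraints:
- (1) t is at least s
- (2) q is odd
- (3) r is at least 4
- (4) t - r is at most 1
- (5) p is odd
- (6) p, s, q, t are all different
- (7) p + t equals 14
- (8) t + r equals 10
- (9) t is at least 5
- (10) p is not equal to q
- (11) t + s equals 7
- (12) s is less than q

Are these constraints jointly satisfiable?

Take p = 9, q = 7, r = 5, s = 2, t = 5. Then constraint 4: t - r = 0; constraint 7: p + t = 14; constraint 8: t + r = 10, and every other listed constraint is also met.

Satisfiable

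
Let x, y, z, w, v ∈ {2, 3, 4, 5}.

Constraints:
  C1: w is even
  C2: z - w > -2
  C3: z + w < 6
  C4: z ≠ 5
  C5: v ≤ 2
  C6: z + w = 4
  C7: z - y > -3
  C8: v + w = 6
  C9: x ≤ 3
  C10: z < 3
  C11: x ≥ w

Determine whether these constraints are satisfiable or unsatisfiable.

Unsatisfiable

From constraint 5: v ≤ 2. From constraints 9 and 11: w ≤ x ≤ 3. Hence v + w ≤ 5. But constraint 8 requires v + w = 6, and 6 > 5. Contradiction.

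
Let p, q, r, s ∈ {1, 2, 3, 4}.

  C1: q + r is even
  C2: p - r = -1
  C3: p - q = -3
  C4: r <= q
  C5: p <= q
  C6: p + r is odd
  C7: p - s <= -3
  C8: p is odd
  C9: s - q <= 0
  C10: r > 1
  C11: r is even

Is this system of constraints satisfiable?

Satisfiable

Try p = 1, q = 4, r = 2, s = 4.
Check constraint 2: p - r = -1; constraint 3: p - q = -3. The remaining constraints are straightforward to verify.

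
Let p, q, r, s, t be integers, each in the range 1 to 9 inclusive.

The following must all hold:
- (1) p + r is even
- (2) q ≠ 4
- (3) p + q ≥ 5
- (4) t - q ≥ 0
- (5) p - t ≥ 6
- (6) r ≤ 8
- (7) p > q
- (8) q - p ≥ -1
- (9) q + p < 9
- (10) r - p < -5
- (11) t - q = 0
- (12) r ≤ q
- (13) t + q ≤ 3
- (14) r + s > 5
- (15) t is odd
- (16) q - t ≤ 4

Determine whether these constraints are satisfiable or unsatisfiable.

Unsatisfiable

Constraints 5, 8, and 16 give q − p ≥ -1, p − t ≥ 6, t − q ≥ -4.
Adding all 3 inequalities: the left sides telescope to 0, and the right sides sum to (-1) + 6 + (-4) = 1. So 0 ≥ 1, which is false.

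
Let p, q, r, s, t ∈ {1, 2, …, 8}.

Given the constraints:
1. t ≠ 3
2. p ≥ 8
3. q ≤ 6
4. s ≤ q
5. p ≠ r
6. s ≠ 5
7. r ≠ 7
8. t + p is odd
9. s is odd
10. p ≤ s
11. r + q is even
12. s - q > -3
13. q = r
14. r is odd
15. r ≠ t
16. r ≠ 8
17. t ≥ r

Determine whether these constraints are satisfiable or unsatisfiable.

From constraints 2 and 10: s ≥ p and p ≥ 8, so s ≥ 8. From constraints 3 and 4: s ≤ q and q ≤ 6, so s ≤ 6. But 6 < 8, so no value of s works.

Unsatisfiable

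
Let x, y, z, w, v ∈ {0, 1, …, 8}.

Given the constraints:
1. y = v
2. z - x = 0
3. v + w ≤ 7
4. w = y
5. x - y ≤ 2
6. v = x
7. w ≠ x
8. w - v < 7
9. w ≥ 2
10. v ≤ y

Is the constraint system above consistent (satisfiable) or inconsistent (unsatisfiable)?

Unsatisfiable

From constraints 1, 4, and 6, w = y = v = x, so w = x. But constraint 7 says w ≠ x. Contradiction.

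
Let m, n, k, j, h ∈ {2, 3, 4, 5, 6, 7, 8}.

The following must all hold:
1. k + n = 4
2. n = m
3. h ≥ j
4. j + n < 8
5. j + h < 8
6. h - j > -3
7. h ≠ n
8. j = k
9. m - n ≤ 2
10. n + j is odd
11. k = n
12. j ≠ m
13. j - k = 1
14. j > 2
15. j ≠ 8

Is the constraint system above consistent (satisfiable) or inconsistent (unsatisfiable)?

From constraints 2, 8, and 11, j = k = n = m, so j = m. But constraint 12 says j ≠ m. Contradiction.

Unsatisfiable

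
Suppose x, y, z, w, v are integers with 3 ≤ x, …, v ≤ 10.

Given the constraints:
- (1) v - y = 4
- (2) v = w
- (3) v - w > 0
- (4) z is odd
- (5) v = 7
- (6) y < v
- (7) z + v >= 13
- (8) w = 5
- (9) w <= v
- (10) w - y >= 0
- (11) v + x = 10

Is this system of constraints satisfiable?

Unsatisfiable

Constraint 5 fixes v = 7 and constraint 8 fixes w = 5, but constraint 2 requires v = w. Since 7 ≠ 5, contradiction.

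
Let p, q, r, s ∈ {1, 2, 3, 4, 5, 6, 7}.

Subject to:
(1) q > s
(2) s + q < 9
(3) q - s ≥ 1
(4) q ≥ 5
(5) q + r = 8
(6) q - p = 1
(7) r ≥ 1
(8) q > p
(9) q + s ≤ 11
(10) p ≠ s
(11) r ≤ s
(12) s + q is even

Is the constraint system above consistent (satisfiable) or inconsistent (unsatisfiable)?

Satisfiable

One satisfying assignment is p = 5, q = 6, r = 2, s = 2.
For the less obvious constraints — constraint 2: s + q = 8; constraint 3: q - s = 4 — and the others hold by inspection.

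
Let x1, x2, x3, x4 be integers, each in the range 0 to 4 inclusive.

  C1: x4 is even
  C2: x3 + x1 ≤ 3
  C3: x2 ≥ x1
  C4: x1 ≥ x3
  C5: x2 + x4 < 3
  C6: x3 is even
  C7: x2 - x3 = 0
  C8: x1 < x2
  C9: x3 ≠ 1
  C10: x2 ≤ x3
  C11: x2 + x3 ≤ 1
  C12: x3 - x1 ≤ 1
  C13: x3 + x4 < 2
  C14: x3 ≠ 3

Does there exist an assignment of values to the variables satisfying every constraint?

Unsatisfiable

Constraints 4, 8, and 10 give x2 ≤ x3, x3 ≤ x1, x1 < x2. Chaining: x2 ≤ x3 ≤ x1 < x2, which forces x2 < x2 — impossible.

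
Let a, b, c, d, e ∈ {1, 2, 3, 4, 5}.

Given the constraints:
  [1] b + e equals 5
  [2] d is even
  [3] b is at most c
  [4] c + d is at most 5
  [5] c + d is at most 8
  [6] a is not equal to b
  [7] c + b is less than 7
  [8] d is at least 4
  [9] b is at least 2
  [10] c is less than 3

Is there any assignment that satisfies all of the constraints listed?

Unsatisfiable

From constraints 3 and 9: c ≥ b ≥ 2. From constraint 8: d ≥ 4. Hence c + d ≥ 6. But constraint 4 requires c + d ≤ 5, and 5 < 6. Contradiction.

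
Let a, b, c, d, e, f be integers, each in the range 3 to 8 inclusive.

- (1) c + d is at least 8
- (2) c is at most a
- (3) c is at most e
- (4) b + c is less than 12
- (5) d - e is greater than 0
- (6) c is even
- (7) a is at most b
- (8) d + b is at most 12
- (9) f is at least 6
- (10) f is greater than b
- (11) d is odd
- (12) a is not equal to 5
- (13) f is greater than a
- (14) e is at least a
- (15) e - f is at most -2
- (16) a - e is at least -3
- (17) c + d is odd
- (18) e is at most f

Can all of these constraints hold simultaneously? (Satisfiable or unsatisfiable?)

Satisfiable

One satisfying assignment is a = 4, b = 5, c = 4, d = 7, e = 4, f = 8.
For the less obvious constraints — constraint 1: c + d = 11; constraint 4: b + c = 9; constraint 5: d - e = 3 — and the others hold by inspection.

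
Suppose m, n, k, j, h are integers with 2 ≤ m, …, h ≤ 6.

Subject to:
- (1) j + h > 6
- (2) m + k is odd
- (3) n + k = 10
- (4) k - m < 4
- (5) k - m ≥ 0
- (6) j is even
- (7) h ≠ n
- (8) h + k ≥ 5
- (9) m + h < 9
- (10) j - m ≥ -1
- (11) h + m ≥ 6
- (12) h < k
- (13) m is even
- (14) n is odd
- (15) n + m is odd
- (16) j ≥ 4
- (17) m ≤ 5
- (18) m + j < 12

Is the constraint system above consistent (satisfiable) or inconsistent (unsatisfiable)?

Setting (m, n, k, j, h) = (4, 5, 5, 6, 2) satisfies everything: constraint 1: j + h = 8; constraint 3: n + k = 10; constraint 4: k - m = 1, and the others follow.

Satisfiable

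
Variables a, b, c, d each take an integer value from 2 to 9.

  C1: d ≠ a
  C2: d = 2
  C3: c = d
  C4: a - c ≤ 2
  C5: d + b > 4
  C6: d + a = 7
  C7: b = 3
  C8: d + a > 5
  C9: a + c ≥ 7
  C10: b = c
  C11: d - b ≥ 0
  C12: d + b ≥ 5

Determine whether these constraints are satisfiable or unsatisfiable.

Unsatisfiable

Constraint 7 fixes b = 3 and constraint 2 fixes d = 2. Constraints 3 and 10 give b = c = d, so b = d. But 3 ≠ 2 — contradiction.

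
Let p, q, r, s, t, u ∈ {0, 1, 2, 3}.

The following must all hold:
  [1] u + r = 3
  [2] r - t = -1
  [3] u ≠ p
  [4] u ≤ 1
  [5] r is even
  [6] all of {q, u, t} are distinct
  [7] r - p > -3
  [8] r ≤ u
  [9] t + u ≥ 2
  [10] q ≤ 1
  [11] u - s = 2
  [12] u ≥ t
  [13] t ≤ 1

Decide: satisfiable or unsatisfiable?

Unsatisfiable

Constraints 4, 10, and 13 confine each of q, u, t to the 2 values {0, 1} (the domain already gives each ≥ 0).
Constraint 6 requires all 3 of them to be distinct, but only 2 values are available — impossible by the pigeonhole principle.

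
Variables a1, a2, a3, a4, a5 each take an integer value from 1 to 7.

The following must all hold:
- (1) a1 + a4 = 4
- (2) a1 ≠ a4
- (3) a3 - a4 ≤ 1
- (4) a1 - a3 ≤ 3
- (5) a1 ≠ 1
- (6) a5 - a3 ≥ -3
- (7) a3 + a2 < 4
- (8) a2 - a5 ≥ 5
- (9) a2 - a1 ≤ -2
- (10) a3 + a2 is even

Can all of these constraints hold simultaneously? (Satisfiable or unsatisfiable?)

Constraints 4, 6, 8, and 9 give a5 − a3 ≥ -3, a3 − a1 ≥ -3, a1 − a2 ≥ 2, a2 − a5 ≥ 5.
Adding all 4 inequalities: the left sides telescope to 0, and the right sides sum to (-3) + (-3) + 2 + 5 = 1. So 0 ≥ 1, which is false.

Unsatisfiable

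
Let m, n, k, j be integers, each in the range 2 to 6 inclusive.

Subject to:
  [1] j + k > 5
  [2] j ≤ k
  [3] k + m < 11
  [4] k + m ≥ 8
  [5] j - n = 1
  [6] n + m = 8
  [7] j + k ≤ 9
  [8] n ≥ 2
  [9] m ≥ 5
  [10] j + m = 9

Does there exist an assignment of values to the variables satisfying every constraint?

Satisfiable

Try m = 6, n = 2, k = 4, j = 3.
Check constraint 1: j + k = 7; constraint 3: k + m = 10; constraint 4: k + m = 10. The remaining constraints are straightforward to verify.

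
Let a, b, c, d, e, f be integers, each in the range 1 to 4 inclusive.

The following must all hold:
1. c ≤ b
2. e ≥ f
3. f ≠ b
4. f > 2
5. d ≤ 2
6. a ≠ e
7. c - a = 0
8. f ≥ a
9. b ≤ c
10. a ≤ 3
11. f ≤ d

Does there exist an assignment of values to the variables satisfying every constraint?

From constraint 4: f ≥ 3. From constraints 5 and 11: f ≤ d and d ≤ 2, so f ≤ 2. But 2 < 3, so no value of f works.

Unsatisfiable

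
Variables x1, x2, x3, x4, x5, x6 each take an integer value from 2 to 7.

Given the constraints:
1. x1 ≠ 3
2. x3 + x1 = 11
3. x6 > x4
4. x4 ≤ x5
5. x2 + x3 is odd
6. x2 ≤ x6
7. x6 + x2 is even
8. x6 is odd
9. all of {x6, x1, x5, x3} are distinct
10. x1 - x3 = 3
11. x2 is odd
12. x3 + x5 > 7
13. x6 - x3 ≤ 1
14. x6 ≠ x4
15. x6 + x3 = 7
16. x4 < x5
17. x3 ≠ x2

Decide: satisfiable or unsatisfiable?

Try x1 = 7, x2 = 3, x3 = 4, x4 = 2, x5 = 6, x6 = 3.
Check constraint 2: x3 + x1 = 11; constraint 10: x1 - x3 = 3; constraint 12: x3 + x5 = 10. The remaining constraints are straightforward to verify.

Satisfiable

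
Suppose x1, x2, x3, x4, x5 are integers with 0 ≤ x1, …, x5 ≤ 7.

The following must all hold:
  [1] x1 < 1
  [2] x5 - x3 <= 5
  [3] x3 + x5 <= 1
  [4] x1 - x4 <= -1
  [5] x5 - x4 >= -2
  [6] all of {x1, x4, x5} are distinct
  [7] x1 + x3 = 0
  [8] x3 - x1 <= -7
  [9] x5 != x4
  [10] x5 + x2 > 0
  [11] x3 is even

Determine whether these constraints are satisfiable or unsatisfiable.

Unsatisfiable

Constraints 2, 4, 5, and 8 give x3 − x5 ≥ -5, x5 − x4 ≥ -2, x4 − x1 ≥ 1, x1 − x3 ≥ 7.
Adding all 4 inequalities: the left sides telescope to 0, and the right sides sum to (-5) + (-2) + 1 + 7 = 1. So 0 ≥ 1, which is false.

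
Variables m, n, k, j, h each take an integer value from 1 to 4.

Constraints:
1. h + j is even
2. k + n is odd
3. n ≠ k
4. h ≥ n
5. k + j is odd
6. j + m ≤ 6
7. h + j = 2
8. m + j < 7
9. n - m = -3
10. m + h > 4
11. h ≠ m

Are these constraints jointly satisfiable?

Satisfiable

Setting (m, n, k, j, h) = (4, 1, 4, 1, 1) satisfies everything: constraint 6: j + m = 5; constraint 7: h + j = 2, and the others follow.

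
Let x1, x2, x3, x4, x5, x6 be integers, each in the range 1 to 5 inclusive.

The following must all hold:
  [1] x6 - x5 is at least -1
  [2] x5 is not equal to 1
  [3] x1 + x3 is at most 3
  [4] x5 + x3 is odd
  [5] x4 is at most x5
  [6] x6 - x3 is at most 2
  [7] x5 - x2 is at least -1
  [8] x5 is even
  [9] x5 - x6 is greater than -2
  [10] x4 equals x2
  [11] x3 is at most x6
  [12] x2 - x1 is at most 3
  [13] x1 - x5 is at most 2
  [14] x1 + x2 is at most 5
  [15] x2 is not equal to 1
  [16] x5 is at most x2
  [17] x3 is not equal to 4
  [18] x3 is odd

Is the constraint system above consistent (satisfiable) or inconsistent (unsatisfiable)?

Take x1 = 2, x2 = 2, x3 = 1, x4 = 2, x5 = 2, x6 = 2. Then constraint 1: x6 - x5 = 0; constraint 3: x1 + x3 = 3, and every other listed constraint is also met.

Satisfiable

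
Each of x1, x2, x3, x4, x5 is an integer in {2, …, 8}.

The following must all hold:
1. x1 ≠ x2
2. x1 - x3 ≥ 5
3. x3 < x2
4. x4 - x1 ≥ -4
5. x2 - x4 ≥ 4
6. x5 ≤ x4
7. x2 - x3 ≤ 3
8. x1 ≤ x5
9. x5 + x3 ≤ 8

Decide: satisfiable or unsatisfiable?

Unsatisfiable

Constraints 2, 4, 5, and 7 give x4 − x1 ≥ -4, x1 − x3 ≥ 5, x3 − x2 ≥ -3, x2 − x4 ≥ 4.
Adding all 4 inequalities: the left sides telescope to 0, and the right sides sum to (-4) + 5 + (-3) + 4 = 2. So 0 ≥ 2, which is false.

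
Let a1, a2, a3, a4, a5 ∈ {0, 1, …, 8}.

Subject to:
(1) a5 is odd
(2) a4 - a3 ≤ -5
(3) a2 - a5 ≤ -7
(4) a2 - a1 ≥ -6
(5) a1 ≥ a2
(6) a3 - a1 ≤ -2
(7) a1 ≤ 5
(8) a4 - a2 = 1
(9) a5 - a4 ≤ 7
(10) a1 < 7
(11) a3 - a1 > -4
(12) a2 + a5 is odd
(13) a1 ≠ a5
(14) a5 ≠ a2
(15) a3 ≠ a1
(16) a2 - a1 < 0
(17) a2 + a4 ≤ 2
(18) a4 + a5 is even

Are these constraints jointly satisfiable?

Constraints 2, 3, 4, 6, and 9 give a5 − a2 ≥ 7, a2 − a1 ≥ -6, a1 − a3 ≥ 2, a3 − a4 ≥ 5, a4 − a5 ≥ -7.
Adding all 5 inequalities: the left sides telescope to 0, and the right sides sum to 7 + (-6) + 2 + 5 + (-7) = 1. So 0 ≥ 1, which is false.

Unsatisfiable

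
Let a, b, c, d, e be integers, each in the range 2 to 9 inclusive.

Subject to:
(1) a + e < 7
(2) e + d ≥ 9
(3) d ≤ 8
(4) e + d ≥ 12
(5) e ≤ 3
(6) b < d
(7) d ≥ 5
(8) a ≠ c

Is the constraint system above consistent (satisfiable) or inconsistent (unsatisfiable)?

From constraint 5: e ≤ 3. From constraint 3: d ≤ 8. Hence e + d ≤ 11. But constraint 4 requires e + d ≥ 12, and 12 > 11. Contradiction.

Unsatisfiable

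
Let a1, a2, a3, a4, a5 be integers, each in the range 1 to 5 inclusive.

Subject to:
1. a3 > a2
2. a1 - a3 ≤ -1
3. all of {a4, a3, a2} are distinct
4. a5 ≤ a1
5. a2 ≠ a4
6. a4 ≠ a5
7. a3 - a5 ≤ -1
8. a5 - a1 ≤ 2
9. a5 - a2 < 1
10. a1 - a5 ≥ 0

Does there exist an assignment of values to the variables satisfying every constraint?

Constraints 2, 7, and 10 give a1 − a5 ≥ 0, a5 − a3 ≥ 1, a3 − a1 ≥ 1.
Adding all 3 inequalities: the left sides telescope to 0, and the right sides sum to 0 + 1 + 1 = 2. So 0 ≥ 2, which is false.

Unsatisfiable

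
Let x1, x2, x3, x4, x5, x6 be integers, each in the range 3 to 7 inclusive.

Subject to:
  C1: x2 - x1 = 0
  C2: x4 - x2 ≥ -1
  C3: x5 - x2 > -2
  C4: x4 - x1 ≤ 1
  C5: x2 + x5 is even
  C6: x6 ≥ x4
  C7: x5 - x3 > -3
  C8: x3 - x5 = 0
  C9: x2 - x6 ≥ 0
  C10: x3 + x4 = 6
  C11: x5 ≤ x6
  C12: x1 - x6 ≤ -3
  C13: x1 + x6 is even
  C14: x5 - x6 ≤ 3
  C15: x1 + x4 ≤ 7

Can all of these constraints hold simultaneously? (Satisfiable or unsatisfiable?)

Constraints 2, 4, 9, and 12 give x6 − x1 ≥ 3, x1 − x4 ≥ -1, x4 − x2 ≥ -1, x2 − x6 ≥ 0.
Adding all 4 inequalities: the left sides telescope to 0, and the right sides sum to 3 + (-1) + (-1) + 0 = 1. So 0 ≥ 1, which is false.

Unsatisfiable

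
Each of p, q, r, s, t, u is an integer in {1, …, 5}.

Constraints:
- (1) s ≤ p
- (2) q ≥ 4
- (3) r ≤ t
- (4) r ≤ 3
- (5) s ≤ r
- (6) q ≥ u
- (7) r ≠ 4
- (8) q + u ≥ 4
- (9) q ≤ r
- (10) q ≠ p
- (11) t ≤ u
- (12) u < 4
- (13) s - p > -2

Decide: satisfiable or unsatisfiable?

Unsatisfiable

From constraint 2: q ≥ 4. From constraints 4 and 9: q ≤ r and r ≤ 3, so q ≤ 3. But 3 < 4, so no value of q works.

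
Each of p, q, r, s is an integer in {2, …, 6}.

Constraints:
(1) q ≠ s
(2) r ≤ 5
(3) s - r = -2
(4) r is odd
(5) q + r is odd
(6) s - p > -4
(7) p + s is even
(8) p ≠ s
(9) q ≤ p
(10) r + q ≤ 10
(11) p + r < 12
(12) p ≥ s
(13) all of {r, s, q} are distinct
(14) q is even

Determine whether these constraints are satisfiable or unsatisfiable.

Satisfiable

The assignment p = 5, q = 4, r = 5, s = 3 works:
  constraint 3 holds since s - r = -2.
  constraint 6 holds since s - p = -2.
  constraint 10 holds since r + q = 9.
The rest check out directly.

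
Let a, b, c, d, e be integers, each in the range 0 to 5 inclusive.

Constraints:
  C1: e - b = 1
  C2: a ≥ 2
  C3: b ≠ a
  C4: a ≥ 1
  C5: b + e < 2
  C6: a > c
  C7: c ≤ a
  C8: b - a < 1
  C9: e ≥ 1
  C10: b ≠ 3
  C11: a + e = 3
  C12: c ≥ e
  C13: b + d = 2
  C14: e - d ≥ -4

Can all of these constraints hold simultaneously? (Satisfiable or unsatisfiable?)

Try a = 2, b = 0, c = 1, d = 2, e = 1.
Check constraint 1: e - b = 1; constraint 5: b + e = 1; constraint 8: b - a = -2. The remaining constraints are straightforward to verify.

Satisfiable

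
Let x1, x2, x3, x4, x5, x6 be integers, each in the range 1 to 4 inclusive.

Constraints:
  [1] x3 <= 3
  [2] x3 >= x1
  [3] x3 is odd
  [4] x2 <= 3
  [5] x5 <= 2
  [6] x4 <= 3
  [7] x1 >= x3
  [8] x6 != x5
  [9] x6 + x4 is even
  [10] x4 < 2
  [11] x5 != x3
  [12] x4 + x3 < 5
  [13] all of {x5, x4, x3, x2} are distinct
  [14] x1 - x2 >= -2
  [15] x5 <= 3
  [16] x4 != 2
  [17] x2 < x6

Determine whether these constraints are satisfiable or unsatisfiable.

Unsatisfiable

Constraints 1, 4, 6, and 15 confine each of x5, x4, x3, x2 to the 3 values {1, …, 3} (the domain already gives each ≥ 1).
Constraint 13 requires all 4 of them to be distinct, but only 3 values are available — impossible by the pigeonhole principle.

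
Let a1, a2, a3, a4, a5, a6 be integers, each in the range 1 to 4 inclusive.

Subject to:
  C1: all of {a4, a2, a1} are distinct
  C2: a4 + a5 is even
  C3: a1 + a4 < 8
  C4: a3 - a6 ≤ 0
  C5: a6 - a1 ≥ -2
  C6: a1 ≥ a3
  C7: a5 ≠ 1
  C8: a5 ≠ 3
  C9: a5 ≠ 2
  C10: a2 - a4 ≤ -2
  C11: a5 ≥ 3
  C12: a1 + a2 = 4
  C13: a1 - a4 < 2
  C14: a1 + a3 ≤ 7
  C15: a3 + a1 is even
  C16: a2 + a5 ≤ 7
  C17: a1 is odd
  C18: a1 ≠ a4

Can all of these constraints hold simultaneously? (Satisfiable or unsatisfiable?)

Satisfiable

The assignment a1 = 3, a2 = 1, a3 = 1, a4 = 4, a5 = 4, a6 = 4 works:
  constraint 3 holds since a1 + a4 = 7.
  constraint 4 holds since a3 - a6 = -3.
The rest check out directly.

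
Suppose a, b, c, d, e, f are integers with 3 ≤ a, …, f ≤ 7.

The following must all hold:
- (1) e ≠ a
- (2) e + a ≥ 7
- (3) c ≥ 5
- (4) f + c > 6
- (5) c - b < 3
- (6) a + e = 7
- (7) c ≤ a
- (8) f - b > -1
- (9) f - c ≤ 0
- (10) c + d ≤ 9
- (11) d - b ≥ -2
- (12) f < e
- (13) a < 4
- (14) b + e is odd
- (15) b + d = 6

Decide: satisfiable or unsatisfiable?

From constraints 3 and 7: a ≥ c and c ≥ 5, so a ≥ 5. From constraint 13: a ≤ 3. But 3 < 5, so no value of a works.

Unsatisfiable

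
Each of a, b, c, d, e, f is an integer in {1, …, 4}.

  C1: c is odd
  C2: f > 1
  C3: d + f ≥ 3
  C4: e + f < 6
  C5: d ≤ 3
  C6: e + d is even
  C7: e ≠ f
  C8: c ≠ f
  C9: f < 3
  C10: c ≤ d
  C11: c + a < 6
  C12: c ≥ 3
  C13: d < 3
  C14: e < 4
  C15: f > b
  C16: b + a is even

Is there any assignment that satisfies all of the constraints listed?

Unsatisfiable

From constraints 10 and 12: d ≥ c and c ≥ 3, so d ≥ 3. From constraint 13: d ≤ 2. But 2 < 3, so no value of d works.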